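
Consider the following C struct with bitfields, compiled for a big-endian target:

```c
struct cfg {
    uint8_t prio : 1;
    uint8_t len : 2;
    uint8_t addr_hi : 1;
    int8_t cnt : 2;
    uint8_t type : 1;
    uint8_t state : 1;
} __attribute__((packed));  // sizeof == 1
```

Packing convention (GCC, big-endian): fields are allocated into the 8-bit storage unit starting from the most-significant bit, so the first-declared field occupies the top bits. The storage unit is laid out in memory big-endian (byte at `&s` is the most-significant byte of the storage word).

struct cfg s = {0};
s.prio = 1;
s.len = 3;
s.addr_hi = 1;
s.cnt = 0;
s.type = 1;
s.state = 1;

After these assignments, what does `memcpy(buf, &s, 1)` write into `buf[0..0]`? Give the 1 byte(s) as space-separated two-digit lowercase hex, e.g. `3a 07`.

prio (1b) val=1 bits=0x1 at bit 7: 0x80
len (2b) val=3 bits=0x3 at bit 5: 0xe0
addr_hi (1b) val=1 bits=0x1 at bit 4: 0xf0
cnt (2b) val=0 bits=0x0 at bit 2: 0xf0
type (1b) val=1 bits=0x1 at bit 1: 0xf2
state (1b) val=1 bits=0x1 at bit 0: 0xf3
word = 0xf3 → big-endian bytes:
  [0]=0xf3

f3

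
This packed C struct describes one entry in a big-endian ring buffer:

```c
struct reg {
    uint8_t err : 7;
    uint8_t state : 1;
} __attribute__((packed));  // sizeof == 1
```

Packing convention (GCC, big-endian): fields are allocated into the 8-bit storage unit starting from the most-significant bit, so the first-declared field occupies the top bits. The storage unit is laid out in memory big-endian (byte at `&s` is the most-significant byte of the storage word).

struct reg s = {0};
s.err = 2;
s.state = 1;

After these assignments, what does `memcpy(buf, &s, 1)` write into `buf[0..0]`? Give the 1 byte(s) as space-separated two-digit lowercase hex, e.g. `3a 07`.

err (7b) val=2 bits=0x2 at bit 1: 0x04
state (1b) val=1 bits=0x1 at bit 0: 0x05
word = 0x05 → big-endian bytes:
  [0]=0x05

05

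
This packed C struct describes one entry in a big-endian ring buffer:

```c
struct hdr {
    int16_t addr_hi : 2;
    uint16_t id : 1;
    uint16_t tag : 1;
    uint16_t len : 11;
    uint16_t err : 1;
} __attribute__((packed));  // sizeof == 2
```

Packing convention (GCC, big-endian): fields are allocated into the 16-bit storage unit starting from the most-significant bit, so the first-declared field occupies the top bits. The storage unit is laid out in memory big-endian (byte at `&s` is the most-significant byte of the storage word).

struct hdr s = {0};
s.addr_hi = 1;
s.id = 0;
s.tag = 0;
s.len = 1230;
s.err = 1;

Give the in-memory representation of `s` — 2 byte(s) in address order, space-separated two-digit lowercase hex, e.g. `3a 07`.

49 9d

[14+:2] addr_hi=1 & 0x3 = 0x1; word=0x4000
[13+:1] id=0 & 0x1 = 0x0; word=0x4000
[12+:1] tag=0 & 0x1 = 0x0; word=0x4000
[1+:11] len=1230 & 0x7ff = 0x4ce; word=0x499c
[0+:1] err=1 & 0x1 = 0x1; word=0x499d
word = 0x499d → big-endian bytes:
  [0]=0x49  [1]=0x9d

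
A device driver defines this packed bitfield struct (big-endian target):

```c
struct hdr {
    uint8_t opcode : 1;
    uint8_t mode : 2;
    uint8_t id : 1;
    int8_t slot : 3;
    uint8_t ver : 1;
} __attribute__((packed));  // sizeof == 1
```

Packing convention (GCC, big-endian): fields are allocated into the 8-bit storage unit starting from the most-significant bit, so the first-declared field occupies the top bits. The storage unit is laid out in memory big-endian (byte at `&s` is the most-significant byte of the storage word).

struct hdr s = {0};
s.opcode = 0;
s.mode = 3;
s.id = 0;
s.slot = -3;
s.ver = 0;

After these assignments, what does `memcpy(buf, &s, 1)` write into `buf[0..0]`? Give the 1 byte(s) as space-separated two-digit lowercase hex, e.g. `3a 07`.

6a

opcode (1b) val=0 bits=0x0 at bit 7: 0x00
mode (2b) val=3 bits=0x3 at bit 5: 0x60
id (1b) val=0 bits=0x0 at bit 4: 0x60
slot (3b) val=-3 bits=0x5 at bit 1: 0x6a
ver (1b) val=0 bits=0x0 at bit 0: 0x6a
word = 0x6a → big-endian bytes:
  [0]=0x6a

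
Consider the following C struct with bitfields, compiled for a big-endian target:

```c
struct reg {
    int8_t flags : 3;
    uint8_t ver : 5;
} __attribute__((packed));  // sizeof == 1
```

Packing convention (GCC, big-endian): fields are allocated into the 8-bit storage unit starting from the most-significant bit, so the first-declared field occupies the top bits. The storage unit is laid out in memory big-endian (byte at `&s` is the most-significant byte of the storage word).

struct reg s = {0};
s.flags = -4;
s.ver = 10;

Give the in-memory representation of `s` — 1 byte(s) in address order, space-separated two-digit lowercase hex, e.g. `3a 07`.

8a

flags (3b) val=-4 bits=0x4 at bit 5: 0x80
ver (5b) val=10 bits=0xa at bit 0: 0x8a
word = 0x8a → big-endian bytes:
  [0]=0x8a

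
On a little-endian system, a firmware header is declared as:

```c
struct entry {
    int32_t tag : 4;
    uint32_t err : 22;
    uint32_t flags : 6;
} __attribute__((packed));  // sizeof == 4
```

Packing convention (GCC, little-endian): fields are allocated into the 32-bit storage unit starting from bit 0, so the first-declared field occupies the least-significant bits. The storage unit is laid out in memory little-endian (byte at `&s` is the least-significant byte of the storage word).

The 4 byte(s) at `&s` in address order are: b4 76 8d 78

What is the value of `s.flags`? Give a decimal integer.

[0]=0xb4 [1]=0x76 [2]=0x8d [3]=0x78 (little-endian) → word 0x788d76b4
tag [0+:4] = (word>>0) & 0xf = 4
err [4+:22] = (word>>4) & 0x3fffff = 579435
flags [26+:6] = (word>>26) & 0x3f = 30  ←

30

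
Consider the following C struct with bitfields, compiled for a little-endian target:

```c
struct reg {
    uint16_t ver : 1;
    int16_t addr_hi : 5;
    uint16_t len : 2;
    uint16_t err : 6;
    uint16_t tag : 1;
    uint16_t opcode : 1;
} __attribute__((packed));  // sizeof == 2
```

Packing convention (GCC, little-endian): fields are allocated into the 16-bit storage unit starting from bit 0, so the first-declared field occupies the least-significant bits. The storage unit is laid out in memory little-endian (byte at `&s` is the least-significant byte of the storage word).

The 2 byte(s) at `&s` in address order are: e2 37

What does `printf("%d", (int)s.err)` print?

[0]=0xe2 [1]=0x37 (little-endian) → word 0x37e2
ver [0+:1] = (word>>0) & 0x1 = 0
addr_hi [1+:5] = (word>>1) & 0x1f = 17
len [6+:2] = (word>>6) & 0x3 = 3
err [8+:6] = (word>>8) & 0x3f = 55  ←
tag [14+:1] = (word>>14) & 0x1 = 0
opcode [15+:1] = (word>>15) & 0x1 = 0

55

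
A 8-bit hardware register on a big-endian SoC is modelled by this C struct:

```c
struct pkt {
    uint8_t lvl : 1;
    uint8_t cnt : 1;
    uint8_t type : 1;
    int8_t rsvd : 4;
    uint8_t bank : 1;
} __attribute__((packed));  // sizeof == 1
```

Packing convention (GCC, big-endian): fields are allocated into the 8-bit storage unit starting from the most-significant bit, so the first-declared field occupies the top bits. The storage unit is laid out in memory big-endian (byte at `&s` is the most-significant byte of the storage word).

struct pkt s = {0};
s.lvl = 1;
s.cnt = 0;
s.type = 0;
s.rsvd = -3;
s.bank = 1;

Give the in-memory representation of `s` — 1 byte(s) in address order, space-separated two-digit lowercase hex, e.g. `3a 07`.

9b

lvl (1b) val=1 bits=0x1 at bit 7: 0x80
cnt (1b) val=0 bits=0x0 at bit 6: 0x80
type (1b) val=0 bits=0x0 at bit 5: 0x80
rsvd (4b) val=-3 bits=0xd at bit 1: 0x9a
bank (1b) val=1 bits=0x1 at bit 0: 0x9b
word = 0x9b → big-endian bytes:
  [0]=0x9b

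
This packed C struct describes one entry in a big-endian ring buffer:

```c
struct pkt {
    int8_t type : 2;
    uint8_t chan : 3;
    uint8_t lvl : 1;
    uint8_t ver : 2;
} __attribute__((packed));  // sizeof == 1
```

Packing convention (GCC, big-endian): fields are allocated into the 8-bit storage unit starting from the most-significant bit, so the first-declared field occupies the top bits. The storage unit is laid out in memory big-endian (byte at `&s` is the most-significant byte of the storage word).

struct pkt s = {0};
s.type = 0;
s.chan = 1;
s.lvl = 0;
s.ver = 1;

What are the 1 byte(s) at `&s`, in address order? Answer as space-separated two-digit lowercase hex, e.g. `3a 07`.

type:2 = 0 → 0x0 << 6 → word 0x00
chan:3 = 1 → 0x1 << 3 → word 0x08
lvl:1 = 0 → 0x0 << 2 → word 0x08
ver:2 = 1 → 0x1 << 0 → word 0x09
word = 0x09 → big-endian bytes:
  [0]=0x09

09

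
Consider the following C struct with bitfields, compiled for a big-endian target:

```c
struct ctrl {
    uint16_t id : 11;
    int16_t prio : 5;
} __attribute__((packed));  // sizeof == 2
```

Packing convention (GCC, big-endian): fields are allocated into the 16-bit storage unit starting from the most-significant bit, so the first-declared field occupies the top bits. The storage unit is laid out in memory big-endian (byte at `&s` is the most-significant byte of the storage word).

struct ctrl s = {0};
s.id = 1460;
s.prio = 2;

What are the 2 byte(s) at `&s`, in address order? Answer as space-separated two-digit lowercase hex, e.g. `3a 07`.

b6 82

id:11 = 1460 → 0x5b4 << 5 → word 0xb680
prio:5 = 2 → 0x2 << 0 → word 0xb682
word = 0xb682 → big-endian bytes:
  [0]=0xb6  [1]=0x82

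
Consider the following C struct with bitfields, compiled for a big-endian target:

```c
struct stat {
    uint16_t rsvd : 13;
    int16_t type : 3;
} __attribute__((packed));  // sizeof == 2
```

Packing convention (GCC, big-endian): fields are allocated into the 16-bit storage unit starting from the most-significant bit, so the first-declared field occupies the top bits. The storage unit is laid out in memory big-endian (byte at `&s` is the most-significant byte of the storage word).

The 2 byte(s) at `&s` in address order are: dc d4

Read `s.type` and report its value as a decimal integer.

-4

[0]=0xdc [1]=0xd4 (big-endian) → word 0xdcd4
rsvd:13 @ bit 3 → (0xdcd4>>3)&0x1fff = 0x1b9a
type:3 @ bit 0 → (0xdcd4>>0)&0x7 = 0x4  ←
type signed 3b, MSB=1: 4 - 8 = -4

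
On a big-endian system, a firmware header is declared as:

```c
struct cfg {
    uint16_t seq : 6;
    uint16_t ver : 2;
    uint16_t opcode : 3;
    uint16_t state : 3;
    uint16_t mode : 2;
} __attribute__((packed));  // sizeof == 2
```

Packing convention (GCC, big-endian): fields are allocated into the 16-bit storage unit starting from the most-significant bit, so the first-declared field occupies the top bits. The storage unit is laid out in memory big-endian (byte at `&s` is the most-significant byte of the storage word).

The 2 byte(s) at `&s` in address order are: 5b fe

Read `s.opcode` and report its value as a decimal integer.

7

[0]=0x5b [1]=0xfe (big-endian) → word 0x5bfe
seq:6 @ bit 10 → (0x5bfe>>10)&0x3f = 0x16
ver:2 @ bit 8 → (0x5bfe>>8)&0x3 = 0x3
opcode:3 @ bit 5 → (0x5bfe>>5)&0x7 = 0x7  ←
state:3 @ bit 2 → (0x5bfe>>2)&0x7 = 0x7
mode:2 @ bit 0 → (0x5bfe>>0)&0x3 = 0x2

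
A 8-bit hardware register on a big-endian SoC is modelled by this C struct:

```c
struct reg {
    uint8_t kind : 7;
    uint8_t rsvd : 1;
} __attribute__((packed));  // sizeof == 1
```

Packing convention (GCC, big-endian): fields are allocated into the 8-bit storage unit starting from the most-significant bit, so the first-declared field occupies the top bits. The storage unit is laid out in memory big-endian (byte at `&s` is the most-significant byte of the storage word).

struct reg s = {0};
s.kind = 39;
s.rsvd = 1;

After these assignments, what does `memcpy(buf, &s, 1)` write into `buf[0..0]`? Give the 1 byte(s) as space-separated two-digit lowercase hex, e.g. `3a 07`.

4f

kind (7b) val=39 bits=0x27 at bit 1: 0x4e
rsvd (1b) val=1 bits=0x1 at bit 0: 0x4f
word = 0x4f → big-endian bytes:
  [0]=0x4f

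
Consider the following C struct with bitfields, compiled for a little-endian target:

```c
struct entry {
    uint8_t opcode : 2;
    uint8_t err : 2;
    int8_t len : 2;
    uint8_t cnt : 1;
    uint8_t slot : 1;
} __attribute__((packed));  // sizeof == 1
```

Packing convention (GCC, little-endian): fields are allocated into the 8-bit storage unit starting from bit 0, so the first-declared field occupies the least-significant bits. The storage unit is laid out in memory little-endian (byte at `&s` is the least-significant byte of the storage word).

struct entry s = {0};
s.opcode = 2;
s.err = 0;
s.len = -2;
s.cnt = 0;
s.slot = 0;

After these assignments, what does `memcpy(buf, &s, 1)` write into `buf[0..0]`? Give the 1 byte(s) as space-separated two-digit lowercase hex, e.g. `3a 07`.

22

opcode (2b) val=2 bits=0x2 at bit 0: 0x02
err (2b) val=0 bits=0x0 at bit 2: 0x02
len (2b) val=-2 bits=0x2 at bit 4: 0x22
cnt (1b) val=0 bits=0x0 at bit 6: 0x22
slot (1b) val=0 bits=0x0 at bit 7: 0x22
word = 0x22 → little-endian bytes:
  [0]=0x22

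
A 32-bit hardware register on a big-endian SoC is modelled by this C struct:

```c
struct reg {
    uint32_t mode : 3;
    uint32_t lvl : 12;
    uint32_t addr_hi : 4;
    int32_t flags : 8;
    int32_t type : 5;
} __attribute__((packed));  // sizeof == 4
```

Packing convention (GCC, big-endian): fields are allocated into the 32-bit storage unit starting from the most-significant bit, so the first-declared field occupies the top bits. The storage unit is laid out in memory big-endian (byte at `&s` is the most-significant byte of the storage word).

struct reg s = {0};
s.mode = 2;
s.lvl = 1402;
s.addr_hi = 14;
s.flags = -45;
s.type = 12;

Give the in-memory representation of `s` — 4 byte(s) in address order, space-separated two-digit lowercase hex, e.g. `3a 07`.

[29+:3] mode=2 & 0x7 = 0x2; word=0x40000000
[17+:12] lvl=1402 & 0xfff = 0x57a; word=0x4af40000
[13+:4] addr_hi=14 & 0xf = 0xe; word=0x4af5c000
[5+:8] flags=-45 & 0xff = 0xd3; word=0x4af5da60
[0+:5] type=12 & 0x1f = 0xc; word=0x4af5da6c
word = 0x4af5da6c → big-endian bytes:
  [0]=0x4a  [1]=0xf5  [2]=0xda  [3]=0x6c

4a f5 da 6c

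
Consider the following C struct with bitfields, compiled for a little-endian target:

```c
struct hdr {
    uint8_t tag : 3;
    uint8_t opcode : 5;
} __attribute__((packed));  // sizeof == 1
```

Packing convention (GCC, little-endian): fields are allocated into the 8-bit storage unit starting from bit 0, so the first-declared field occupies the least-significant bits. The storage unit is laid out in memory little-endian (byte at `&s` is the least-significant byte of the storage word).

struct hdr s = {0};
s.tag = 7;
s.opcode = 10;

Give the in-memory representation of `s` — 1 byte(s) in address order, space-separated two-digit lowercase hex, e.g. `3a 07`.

tag:3 = 7 → 0x7 << 0 → word 0x07
opcode:5 = 10 → 0xa << 3 → word 0x57
word = 0x57 → little-endian bytes:
  [0]=0x57

57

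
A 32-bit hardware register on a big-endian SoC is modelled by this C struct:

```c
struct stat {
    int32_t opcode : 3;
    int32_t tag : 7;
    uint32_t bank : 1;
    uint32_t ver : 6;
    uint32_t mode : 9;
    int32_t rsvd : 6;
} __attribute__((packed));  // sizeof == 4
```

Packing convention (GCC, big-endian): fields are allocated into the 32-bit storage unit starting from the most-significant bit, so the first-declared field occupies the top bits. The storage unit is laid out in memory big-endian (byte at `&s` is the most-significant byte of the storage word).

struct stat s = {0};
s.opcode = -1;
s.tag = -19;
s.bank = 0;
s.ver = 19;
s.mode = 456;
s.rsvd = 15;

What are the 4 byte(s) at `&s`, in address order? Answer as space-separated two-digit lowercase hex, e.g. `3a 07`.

opcode:3 = -1 → 0x7 << 29 → word 0xe0000000
tag:7 = -19 → 0x6d << 22 → word 0xfb400000
bank:1 = 0 → 0x0 << 21 → word 0xfb400000
ver:6 = 19 → 0x13 << 15 → word 0xfb498000
mode:9 = 456 → 0x1c8 << 6 → word 0xfb49f200
rsvd:6 = 15 → 0xf << 0 → word 0xfb49f20f
word = 0xfb49f20f → big-endian bytes:
  [0]=0xfb  [1]=0x49  [2]=0xf2  [3]=0x0f

fb 49 f2 0f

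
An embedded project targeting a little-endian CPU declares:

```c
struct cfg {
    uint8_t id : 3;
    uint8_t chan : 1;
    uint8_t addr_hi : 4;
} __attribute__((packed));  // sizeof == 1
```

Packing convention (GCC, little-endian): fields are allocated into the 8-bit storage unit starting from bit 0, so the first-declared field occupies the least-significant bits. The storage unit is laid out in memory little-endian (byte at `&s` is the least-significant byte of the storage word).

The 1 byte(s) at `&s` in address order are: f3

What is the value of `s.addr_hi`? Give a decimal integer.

15

[0]=0xf3 (little-endian) → word 0xf3
id:3 @ bit 0 → (0xf3>>0)&0x7 = 0x3
chan:1 @ bit 3 → (0xf3>>3)&0x1 = 0x0
addr_hi:4 @ bit 4 → (0xf3>>4)&0xf = 0xf  ←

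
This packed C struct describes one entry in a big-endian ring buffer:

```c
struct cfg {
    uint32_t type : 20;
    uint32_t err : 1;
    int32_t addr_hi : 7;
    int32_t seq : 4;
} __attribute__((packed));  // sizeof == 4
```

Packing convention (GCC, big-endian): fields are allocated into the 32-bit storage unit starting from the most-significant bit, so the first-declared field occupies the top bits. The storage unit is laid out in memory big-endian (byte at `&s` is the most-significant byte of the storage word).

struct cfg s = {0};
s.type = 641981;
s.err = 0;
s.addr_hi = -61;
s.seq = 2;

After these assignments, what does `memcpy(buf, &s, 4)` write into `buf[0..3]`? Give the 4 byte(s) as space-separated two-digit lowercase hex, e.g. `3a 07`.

9c bb d4 32

type (20b) val=641981 bits=0x9cbbd at bit 12: 0x9cbbd000
err (1b) val=0 bits=0x0 at bit 11: 0x9cbbd000
addr_hi (7b) val=-61 bits=0x43 at bit 4: 0x9cbbd430
seq (4b) val=2 bits=0x2 at bit 0: 0x9cbbd432
word = 0x9cbbd432 → big-endian bytes:
  [0]=0x9c  [1]=0xbb  [2]=0xd4  [3]=0x32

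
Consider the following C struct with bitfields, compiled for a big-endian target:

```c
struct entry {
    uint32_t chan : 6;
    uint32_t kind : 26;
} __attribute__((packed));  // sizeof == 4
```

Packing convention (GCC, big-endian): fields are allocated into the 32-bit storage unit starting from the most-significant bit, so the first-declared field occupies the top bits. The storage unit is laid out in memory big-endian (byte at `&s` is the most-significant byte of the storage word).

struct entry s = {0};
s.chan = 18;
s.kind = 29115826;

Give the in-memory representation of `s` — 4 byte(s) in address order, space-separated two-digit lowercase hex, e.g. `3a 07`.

49 bc 45 b2

[26+:6] chan=18 & 0x3f = 0x12; word=0x48000000
[0+:26] kind=29115826 & 0x3ffffff = 0x1bc45b2; word=0x49bc45b2
word = 0x49bc45b2 → big-endian bytes:
  [0]=0x49  [1]=0xbc  [2]=0x45  [3]=0xb2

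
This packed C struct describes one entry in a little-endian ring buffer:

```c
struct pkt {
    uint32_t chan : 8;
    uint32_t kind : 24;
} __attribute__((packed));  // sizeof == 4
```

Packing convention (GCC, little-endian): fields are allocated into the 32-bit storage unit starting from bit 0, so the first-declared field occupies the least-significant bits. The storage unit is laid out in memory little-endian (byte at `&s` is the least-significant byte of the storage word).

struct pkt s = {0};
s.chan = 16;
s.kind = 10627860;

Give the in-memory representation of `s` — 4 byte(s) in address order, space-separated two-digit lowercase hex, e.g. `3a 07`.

10 14 2b a2

chan:8 = 16 → 0x10 << 0 → word 0x00000010
kind:24 = 10627860 → 0xa22b14 << 8 → word 0xa22b1410
word = 0xa22b1410 → little-endian bytes:
  [0]=0x10  [1]=0x14  [2]=0x2b  [3]=0xa2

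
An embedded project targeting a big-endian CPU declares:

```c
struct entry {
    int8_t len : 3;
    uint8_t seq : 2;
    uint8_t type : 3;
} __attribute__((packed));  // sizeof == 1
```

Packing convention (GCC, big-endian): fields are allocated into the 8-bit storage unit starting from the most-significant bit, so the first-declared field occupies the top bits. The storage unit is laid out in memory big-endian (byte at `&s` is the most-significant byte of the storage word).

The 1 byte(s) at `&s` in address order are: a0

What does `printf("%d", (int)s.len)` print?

[0]=0xa0 (big-endian) → word 0xa0
len:3 @ bit 5 → (0xa0>>5)&0x7 = 0x5  ←
seq:2 @ bit 3 → (0xa0>>3)&0x3 = 0x0
type:3 @ bit 0 → (0xa0>>0)&0x7 = 0x0
len signed 3b, MSB=1: 5 - 8 = -3

-3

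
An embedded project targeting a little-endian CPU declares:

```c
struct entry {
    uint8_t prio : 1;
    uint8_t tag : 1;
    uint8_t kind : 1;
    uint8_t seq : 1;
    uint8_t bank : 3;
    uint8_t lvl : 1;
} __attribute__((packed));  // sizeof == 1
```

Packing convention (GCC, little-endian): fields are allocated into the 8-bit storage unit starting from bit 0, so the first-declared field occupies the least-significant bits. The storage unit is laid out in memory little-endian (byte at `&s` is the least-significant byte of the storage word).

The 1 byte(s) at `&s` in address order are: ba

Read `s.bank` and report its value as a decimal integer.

[0]=0xba (little-endian) → word 0xba
prio [0+:1] = (word>>0) & 0x1 = 0
tag [1+:1] = (word>>1) & 0x1 = 1
kind [2+:1] = (word>>2) & 0x1 = 0
seq [3+:1] = (word>>3) & 0x1 = 1
bank [4+:3] = (word>>4) & 0x7 = 3  ←
lvl [7+:1] = (word>>7) & 0x1 = 1

3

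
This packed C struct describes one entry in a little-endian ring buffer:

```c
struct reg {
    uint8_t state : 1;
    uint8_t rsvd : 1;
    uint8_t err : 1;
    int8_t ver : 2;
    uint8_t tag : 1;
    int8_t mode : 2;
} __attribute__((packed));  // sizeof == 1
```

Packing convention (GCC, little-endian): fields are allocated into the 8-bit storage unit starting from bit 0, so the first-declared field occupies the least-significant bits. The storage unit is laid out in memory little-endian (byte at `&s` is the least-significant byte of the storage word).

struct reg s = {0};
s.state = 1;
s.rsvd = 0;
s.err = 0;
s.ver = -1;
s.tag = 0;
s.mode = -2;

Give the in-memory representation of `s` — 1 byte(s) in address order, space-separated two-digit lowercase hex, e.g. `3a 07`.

99

[0+:1] state=1 & 0x1 = 0x1; word=0x01
[1+:1] rsvd=0 & 0x1 = 0x0; word=0x01
[2+:1] err=0 & 0x1 = 0x0; word=0x01
[3+:2] ver=-1 & 0x3 = 0x3; word=0x19
[5+:1] tag=0 & 0x1 = 0x0; word=0x19
[6+:2] mode=-2 & 0x3 = 0x2; word=0x99
word = 0x99 → little-endian bytes:
  [0]=0x99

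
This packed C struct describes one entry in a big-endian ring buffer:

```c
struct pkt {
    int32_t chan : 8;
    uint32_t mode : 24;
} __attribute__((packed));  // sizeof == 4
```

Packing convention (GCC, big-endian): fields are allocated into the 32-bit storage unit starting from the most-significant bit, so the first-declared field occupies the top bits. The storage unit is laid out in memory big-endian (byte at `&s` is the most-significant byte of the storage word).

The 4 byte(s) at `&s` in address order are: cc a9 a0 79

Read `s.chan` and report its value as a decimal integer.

[0]=0xcc [1]=0xa9 [2]=0xa0 [3]=0x79 (big-endian) → word 0xcca9a079
chan [24+:8] = (word>>24) & 0xff = 204  ←
mode [0+:24] = (word>>0) & 0xffffff = 11116665
chan signed 8b, MSB=1: 204 - 256 = -52

-52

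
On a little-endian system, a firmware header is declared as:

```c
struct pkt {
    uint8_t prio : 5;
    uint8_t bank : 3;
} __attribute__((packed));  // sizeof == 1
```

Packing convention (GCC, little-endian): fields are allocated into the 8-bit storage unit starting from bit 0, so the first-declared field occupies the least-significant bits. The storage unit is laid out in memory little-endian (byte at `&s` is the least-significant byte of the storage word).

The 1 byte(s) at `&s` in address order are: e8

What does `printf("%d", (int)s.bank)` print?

[0]=0xe8 (little-endian) → word 0xe8
prio [0+:5] = (word>>0) & 0x1f = 8
bank [5+:3] = (word>>5) & 0x7 = 7  ←

7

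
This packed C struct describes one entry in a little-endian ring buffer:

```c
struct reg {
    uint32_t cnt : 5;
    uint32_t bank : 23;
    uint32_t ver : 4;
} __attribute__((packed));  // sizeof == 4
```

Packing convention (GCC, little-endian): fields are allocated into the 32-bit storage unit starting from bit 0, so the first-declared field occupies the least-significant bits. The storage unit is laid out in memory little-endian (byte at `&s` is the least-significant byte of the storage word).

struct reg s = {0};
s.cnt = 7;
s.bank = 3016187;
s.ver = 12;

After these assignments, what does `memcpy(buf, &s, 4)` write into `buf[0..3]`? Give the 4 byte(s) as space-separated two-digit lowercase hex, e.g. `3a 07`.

67 bf c0 c5

cnt (5b) val=7 bits=0x7 at bit 0: 0x00000007
bank (23b) val=3016187 bits=0x2e05fb at bit 5: 0x05c0bf67
ver (4b) val=12 bits=0xc at bit 28: 0xc5c0bf67
word = 0xc5c0bf67 → little-endian bytes:
  [0]=0x67  [1]=0xbf  [2]=0xc0  [3]=0xc5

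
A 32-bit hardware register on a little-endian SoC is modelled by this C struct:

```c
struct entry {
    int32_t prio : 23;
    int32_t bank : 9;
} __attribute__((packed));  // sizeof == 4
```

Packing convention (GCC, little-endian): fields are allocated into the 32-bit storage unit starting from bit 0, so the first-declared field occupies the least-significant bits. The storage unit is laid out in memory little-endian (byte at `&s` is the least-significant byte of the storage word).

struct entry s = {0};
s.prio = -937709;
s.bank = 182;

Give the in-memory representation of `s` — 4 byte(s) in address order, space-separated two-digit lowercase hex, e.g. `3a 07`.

prio:23 = -937709 → 0x71b113 << 0 → word 0x0071b113
bank:9 = 182 → 0xb6 << 23 → word 0x5b71b113
word = 0x5b71b113 → little-endian bytes:
  [0]=0x13  [1]=0xb1  [2]=0x71  [3]=0x5b

13 b1 71 5b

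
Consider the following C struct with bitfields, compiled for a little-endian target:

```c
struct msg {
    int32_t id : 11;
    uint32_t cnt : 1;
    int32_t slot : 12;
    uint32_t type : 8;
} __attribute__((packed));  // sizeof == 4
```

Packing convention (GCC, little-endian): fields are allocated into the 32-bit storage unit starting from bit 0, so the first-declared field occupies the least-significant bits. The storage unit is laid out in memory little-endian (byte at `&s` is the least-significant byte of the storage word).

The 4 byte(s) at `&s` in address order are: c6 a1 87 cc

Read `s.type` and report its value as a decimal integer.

[0]=0xc6 [1]=0xa1 [2]=0x87 [3]=0xcc (little-endian) → word 0xcc87a1c6
id:11 @ bit 0 → (0xcc87a1c6>>0)&0x7ff = 0x1c6
cnt:1 @ bit 11 → (0xcc87a1c6>>11)&0x1 = 0x0
slot:12 @ bit 12 → (0xcc87a1c6>>12)&0xfff = 0x87a
type:8 @ bit 24 → (0xcc87a1c6>>24)&0xff = 0xcc  ←

204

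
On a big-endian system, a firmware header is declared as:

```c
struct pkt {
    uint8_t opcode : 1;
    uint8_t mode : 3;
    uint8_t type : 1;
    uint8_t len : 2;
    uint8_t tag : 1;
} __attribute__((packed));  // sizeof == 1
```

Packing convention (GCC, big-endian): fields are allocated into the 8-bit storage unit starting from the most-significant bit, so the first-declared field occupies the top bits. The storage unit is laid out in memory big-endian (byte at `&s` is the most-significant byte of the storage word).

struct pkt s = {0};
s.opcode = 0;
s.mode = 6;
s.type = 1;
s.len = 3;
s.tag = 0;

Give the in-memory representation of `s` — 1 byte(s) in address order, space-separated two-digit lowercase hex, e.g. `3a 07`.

6e

opcode:1 = 0 → 0x0 << 7 → word 0x00
mode:3 = 6 → 0x6 << 4 → word 0x60
type:1 = 1 → 0x1 << 3 → word 0x68
len:2 = 3 → 0x3 << 1 → word 0x6e
tag:1 = 0 → 0x0 << 0 → word 0x6e
word = 0x6e → big-endian bytes:
  [0]=0x6e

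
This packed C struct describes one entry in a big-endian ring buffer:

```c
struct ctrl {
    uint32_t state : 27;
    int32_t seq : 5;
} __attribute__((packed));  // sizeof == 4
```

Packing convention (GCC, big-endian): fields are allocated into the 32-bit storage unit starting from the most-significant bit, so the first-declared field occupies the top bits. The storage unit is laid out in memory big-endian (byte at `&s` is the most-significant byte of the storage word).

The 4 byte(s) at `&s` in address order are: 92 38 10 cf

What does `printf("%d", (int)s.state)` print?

[0]=0x92 [1]=0x38 [2]=0x10 [3]=0xcf (big-endian) → word 0x923810cf
state:27 @ bit 5 → (0x923810cf>>5)&0x7ffffff = 0x491c086  ←
seq:5 @ bit 0 → (0x923810cf>>0)&0x1f = 0xf

76660870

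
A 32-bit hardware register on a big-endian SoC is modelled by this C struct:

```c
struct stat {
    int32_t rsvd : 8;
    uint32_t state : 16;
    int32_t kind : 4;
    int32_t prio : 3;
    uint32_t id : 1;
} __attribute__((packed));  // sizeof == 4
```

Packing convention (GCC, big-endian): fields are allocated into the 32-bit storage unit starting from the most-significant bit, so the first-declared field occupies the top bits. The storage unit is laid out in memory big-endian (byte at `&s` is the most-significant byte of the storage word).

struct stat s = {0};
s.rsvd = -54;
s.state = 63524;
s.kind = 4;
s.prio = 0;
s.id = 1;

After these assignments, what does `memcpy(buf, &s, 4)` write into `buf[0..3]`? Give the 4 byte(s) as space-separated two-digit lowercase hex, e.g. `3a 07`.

rsvd:8 = -54 → 0xca << 24 → word 0xca000000
state:16 = 63524 → 0xf824 << 8 → word 0xcaf82400
kind:4 = 4 → 0x4 << 4 → word 0xcaf82440
prio:3 = 0 → 0x0 << 1 → word 0xcaf82440
id:1 = 1 → 0x1 << 0 → word 0xcaf82441
word = 0xcaf82441 → big-endian bytes:
  [0]=0xca  [1]=0xf8  [2]=0x24  [3]=0x41

ca f8 24 41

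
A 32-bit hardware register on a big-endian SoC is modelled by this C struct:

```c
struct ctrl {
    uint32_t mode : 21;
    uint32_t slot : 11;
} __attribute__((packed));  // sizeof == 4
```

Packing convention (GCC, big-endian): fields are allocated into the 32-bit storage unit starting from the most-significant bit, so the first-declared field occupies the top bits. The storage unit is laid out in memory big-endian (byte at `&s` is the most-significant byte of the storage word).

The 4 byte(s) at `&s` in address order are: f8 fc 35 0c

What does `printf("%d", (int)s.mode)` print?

[0]=0xf8 [1]=0xfc [2]=0x35 [3]=0x0c (big-endian) → word 0xf8fc350c
mode:21 @ bit 11 → (0xf8fc350c>>11)&0x1fffff = 0x1f1f86  ←
slot:11 @ bit 0 → (0xf8fc350c>>0)&0x7ff = 0x50c

2039686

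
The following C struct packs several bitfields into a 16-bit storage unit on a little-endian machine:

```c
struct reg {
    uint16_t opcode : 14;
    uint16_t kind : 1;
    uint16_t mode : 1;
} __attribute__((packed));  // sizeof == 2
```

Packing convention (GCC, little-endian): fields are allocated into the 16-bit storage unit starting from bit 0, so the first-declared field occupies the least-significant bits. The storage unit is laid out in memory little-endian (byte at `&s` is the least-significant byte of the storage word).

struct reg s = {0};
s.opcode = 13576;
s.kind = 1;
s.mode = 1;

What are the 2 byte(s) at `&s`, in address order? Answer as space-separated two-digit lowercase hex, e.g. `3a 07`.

opcode:14 = 13576 → 0x3508 << 0 → word 0x3508
kind:1 = 1 → 0x1 << 14 → word 0x7508
mode:1 = 1 → 0x1 << 15 → word 0xf508
word = 0xf508 → little-endian bytes:
  [0]=0x08  [1]=0xf5

08 f5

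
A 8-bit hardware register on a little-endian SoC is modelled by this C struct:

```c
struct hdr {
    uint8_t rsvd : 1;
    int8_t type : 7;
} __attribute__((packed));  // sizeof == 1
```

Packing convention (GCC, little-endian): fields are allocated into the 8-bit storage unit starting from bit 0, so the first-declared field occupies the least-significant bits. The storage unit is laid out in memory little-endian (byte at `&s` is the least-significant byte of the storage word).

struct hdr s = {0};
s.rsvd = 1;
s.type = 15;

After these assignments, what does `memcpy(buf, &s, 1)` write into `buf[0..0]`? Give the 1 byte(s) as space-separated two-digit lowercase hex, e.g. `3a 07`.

1f

rsvd:1 = 1 → 0x1 << 0 → word 0x01
type:7 = 15 → 0xf << 1 → word 0x1f
word = 0x1f → little-endian bytes:
  [0]=0x1f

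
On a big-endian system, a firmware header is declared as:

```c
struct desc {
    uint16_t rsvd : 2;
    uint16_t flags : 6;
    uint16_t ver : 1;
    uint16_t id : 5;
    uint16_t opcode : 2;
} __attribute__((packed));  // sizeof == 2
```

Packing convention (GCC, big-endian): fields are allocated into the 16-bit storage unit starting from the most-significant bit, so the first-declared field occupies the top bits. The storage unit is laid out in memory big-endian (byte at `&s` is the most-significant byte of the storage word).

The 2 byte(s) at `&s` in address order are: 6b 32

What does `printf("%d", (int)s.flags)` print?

[0]=0x6b [1]=0x32 (big-endian) → word 0x6b32
rsvd:2 @ bit 14 → (0x6b32>>14)&0x3 = 0x1
flags:6 @ bit 8 → (0x6b32>>8)&0x3f = 0x2b  ←
ver:1 @ bit 7 → (0x6b32>>7)&0x1 = 0x0
id:5 @ bit 2 → (0x6b32>>2)&0x1f = 0xc
opcode:2 @ bit 0 → (0x6b32>>0)&0x3 = 0x2

43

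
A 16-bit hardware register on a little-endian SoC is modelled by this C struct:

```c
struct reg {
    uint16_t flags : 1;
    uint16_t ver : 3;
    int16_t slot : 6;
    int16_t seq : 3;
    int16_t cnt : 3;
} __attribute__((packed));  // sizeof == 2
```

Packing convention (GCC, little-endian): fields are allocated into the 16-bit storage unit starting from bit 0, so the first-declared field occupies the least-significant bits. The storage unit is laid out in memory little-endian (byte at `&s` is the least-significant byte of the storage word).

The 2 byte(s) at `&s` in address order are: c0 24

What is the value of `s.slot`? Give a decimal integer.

12

[0]=0xc0 [1]=0x24 (little-endian) → word 0x24c0
flags [0+:1] = (word>>0) & 0x1 = 0
ver [1+:3] = (word>>1) & 0x7 = 0
slot [4+:6] = (word>>4) & 0x3f = 12  ←
seq [10+:3] = (word>>10) & 0x7 = 1
cnt [13+:3] = (word>>13) & 0x7 = 1
slot signed 6b, MSB=0: value = 12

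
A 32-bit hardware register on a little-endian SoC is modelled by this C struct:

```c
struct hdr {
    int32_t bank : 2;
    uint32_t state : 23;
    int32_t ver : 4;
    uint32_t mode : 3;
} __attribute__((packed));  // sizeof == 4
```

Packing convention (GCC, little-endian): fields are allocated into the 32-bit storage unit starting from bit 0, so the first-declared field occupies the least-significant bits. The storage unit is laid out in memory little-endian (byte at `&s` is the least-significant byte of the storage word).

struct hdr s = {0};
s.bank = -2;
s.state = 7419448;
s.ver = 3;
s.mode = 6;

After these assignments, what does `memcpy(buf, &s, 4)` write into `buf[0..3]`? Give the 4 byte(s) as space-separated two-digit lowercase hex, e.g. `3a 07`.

[0+:2] bank=-2 & 0x3 = 0x2; word=0x00000002
[2+:23] state=7419448 & 0x7fffff = 0x713638; word=0x01c4d8e2
[25+:4] ver=3 & 0xf = 0x3; word=0x07c4d8e2
[29+:3] mode=6 & 0x7 = 0x6; word=0xc7c4d8e2
word = 0xc7c4d8e2 → little-endian bytes:
  [0]=0xe2  [1]=0xd8  [2]=0xc4  [3]=0xc7

e2 d8 c4 c7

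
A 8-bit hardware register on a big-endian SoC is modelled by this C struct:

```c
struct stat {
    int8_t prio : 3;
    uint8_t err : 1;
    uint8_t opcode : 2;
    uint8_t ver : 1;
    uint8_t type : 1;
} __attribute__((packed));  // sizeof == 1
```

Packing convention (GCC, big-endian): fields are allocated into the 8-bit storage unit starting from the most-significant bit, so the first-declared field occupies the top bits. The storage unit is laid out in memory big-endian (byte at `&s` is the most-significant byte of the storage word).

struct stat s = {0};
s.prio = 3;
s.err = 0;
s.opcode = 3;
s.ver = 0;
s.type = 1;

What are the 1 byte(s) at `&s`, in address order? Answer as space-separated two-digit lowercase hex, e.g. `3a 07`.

6d

prio (3b) val=3 bits=0x3 at bit 5: 0x60
err (1b) val=0 bits=0x0 at bit 4: 0x60
opcode (2b) val=3 bits=0x3 at bit 2: 0x6c
ver (1b) val=0 bits=0x0 at bit 1: 0x6c
type (1b) val=1 bits=0x1 at bit 0: 0x6d
word = 0x6d → big-endian bytes:
  [0]=0x6d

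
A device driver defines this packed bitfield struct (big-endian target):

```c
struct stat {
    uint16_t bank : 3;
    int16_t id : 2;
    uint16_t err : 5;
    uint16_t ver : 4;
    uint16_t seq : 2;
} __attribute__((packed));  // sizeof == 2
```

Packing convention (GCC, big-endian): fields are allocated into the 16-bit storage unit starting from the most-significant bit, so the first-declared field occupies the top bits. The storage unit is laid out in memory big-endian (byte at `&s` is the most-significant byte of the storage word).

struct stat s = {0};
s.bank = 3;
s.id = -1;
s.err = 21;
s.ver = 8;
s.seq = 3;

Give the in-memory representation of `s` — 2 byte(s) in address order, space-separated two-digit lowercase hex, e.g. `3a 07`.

[13+:3] bank=3 & 0x7 = 0x3; word=0x6000
[11+:2] id=-1 & 0x3 = 0x3; word=0x7800
[6+:5] err=21 & 0x1f = 0x15; word=0x7d40
[2+:4] ver=8 & 0xf = 0x8; word=0x7d60
[0+:2] seq=3 & 0x3 = 0x3; word=0x7d63
word = 0x7d63 → big-endian bytes:
  [0]=0x7d  [1]=0x63

7d 63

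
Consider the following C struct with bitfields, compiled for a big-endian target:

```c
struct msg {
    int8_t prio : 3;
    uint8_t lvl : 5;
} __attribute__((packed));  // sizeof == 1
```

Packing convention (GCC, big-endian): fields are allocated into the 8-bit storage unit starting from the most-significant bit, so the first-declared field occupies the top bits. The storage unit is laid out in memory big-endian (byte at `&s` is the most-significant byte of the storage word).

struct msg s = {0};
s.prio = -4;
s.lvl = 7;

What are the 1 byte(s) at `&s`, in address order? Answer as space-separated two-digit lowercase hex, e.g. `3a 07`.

87

[5+:3] prio=-4 & 0x7 = 0x4; word=0x80
[0+:5] lvl=7 & 0x1f = 0x7; word=0x87
word = 0x87 → big-endian bytes:
  [0]=0x87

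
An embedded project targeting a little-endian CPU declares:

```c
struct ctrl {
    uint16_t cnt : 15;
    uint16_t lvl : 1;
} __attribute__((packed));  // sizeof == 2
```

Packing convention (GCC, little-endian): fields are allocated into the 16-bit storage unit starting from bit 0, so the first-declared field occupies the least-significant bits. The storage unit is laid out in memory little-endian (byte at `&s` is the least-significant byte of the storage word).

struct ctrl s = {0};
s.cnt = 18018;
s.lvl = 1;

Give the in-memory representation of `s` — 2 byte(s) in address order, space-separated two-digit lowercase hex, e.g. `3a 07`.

cnt:15 = 18018 → 0x4662 << 0 → word 0x4662
lvl:1 = 1 → 0x1 << 15 → word 0xc662
word = 0xc662 → little-endian bytes:
  [0]=0x62  [1]=0xc6

62 c6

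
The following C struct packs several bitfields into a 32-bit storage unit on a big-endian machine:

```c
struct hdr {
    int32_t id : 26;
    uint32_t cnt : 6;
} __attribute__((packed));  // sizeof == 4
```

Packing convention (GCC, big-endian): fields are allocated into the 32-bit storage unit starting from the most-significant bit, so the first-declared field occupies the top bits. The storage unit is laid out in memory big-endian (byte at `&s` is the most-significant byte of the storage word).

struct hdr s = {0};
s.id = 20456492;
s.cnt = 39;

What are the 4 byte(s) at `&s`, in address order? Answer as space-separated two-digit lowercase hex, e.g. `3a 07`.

4e 09 0b 27

id:26 = 20456492 → 0x138242c << 6 → word 0x4e090b00
cnt:6 = 39 → 0x27 << 0 → word 0x4e090b27
word = 0x4e090b27 → big-endian bytes:
  [0]=0x4e  [1]=0x09  [2]=0x0b  [3]=0x27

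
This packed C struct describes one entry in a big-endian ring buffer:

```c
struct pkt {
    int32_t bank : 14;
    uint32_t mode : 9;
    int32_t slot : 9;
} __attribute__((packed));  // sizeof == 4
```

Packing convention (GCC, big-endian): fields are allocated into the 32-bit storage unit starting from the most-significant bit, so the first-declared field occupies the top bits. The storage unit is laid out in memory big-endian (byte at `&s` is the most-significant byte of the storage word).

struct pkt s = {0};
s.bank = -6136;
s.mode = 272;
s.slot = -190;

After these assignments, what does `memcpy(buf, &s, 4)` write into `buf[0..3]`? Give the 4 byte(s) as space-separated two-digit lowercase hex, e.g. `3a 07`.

[18+:14] bank=-6136 & 0x3fff = 0x2808; word=0xa0200000
[9+:9] mode=272 & 0x1ff = 0x110; word=0xa0222000
[0+:9] slot=-190 & 0x1ff = 0x142; word=0xa0222142
word = 0xa0222142 → big-endian bytes:
  [0]=0xa0  [1]=0x22  [2]=0x21  [3]=0x42

a0 22 21 42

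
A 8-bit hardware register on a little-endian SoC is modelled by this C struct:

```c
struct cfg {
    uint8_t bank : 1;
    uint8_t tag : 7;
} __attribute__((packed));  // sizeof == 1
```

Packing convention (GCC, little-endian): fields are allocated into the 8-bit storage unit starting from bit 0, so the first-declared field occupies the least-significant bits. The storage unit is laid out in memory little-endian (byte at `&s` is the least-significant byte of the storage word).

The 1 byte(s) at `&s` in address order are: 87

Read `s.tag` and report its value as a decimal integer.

67

[0]=0x87 (little-endian) → word 0x87
bank:1 @ bit 0 → (0x87>>0)&0x1 = 0x1
tag:7 @ bit 1 → (0x87>>1)&0x7f = 0x43  ←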